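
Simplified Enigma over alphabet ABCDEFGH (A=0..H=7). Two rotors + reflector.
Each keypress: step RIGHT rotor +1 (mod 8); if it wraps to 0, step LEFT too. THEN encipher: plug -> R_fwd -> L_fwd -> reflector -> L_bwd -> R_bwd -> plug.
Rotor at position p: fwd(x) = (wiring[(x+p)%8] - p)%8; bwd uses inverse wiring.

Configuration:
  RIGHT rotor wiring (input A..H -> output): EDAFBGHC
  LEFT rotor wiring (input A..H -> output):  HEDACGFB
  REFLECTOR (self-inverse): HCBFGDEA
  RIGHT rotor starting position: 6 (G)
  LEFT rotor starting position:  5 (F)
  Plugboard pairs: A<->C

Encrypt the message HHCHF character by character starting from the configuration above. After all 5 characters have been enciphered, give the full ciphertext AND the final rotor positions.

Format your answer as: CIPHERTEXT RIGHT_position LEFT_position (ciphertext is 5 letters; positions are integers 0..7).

Char 1 ('H'): step: R->7, L=5; H->plug->H->R->A->L->B->refl->C->L'->D->R'->A->plug->C
Char 2 ('H'): step: R->0, L->6 (L advanced); H->plug->H->R->C->L->B->refl->C->L'->F->R'->D->plug->D
Char 3 ('C'): step: R->1, L=6; C->plug->A->R->C->L->B->refl->C->L'->F->R'->E->plug->E
Char 4 ('H'): step: R->2, L=6; H->plug->H->R->B->L->D->refl->F->L'->E->R'->D->plug->D
Char 5 ('F'): step: R->3, L=6; F->plug->F->R->B->L->D->refl->F->L'->E->R'->D->plug->D
Final: ciphertext=CDEDD, RIGHT=3, LEFT=6

Answer: CDEDD 3 6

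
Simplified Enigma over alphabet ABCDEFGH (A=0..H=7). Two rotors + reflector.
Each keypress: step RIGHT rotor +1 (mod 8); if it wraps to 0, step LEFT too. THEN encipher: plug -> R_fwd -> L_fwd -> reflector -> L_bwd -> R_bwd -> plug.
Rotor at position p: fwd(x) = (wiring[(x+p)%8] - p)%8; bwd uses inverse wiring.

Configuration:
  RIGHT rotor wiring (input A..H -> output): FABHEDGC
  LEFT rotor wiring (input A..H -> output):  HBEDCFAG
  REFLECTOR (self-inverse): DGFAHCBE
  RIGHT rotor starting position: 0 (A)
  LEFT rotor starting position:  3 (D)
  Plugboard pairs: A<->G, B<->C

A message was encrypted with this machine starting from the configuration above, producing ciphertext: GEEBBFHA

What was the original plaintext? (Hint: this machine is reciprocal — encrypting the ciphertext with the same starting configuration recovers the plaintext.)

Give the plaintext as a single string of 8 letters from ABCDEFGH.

Char 1 ('G'): step: R->1, L=3; G->plug->A->R->H->L->B->refl->G->L'->G->R'->C->plug->B
Char 2 ('E'): step: R->2, L=3; E->plug->E->R->E->L->D->refl->A->L'->A->R'->F->plug->F
Char 3 ('E'): step: R->3, L=3; E->plug->E->R->H->L->B->refl->G->L'->G->R'->H->plug->H
Char 4 ('B'): step: R->4, L=3; B->plug->C->R->C->L->C->refl->F->L'->D->R'->H->plug->H
Char 5 ('B'): step: R->5, L=3; B->plug->C->R->F->L->E->refl->H->L'->B->R'->B->plug->C
Char 6 ('F'): step: R->6, L=3; F->plug->F->R->B->L->H->refl->E->L'->F->R'->H->plug->H
Char 7 ('H'): step: R->7, L=3; H->plug->H->R->H->L->B->refl->G->L'->G->R'->B->plug->C
Char 8 ('A'): step: R->0, L->4 (L advanced); A->plug->G->R->G->L->A->refl->D->L'->E->R'->E->plug->E

Answer: BFHHCHCE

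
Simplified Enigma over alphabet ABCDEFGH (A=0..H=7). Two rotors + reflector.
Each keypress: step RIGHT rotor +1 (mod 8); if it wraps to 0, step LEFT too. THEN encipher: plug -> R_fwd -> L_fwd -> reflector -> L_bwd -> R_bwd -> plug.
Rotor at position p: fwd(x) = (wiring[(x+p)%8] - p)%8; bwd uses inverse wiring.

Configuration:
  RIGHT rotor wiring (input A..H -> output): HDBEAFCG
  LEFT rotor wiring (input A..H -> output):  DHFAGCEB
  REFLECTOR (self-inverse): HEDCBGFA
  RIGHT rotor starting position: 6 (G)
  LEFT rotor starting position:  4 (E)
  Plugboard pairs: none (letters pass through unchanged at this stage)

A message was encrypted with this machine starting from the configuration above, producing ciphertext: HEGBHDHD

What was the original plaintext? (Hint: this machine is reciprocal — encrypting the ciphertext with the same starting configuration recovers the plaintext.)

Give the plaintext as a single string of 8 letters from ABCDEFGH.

Answer: FBFAFFAC

Derivation:
Char 1 ('H'): step: R->7, L=4; H->plug->H->R->D->L->F->refl->G->L'->B->R'->F->plug->F
Char 2 ('E'): step: R->0, L->5 (L advanced); E->plug->E->R->A->L->F->refl->G->L'->D->R'->B->plug->B
Char 3 ('G'): step: R->1, L=5; G->plug->G->R->F->L->A->refl->H->L'->B->R'->F->plug->F
Char 4 ('B'): step: R->2, L=5; B->plug->B->R->C->L->E->refl->B->L'->H->R'->A->plug->A
Char 5 ('H'): step: R->3, L=5; H->plug->H->R->G->L->D->refl->C->L'->E->R'->F->plug->F
Char 6 ('D'): step: R->4, L=5; D->plug->D->R->C->L->E->refl->B->L'->H->R'->F->plug->F
Char 7 ('H'): step: R->5, L=5; H->plug->H->R->D->L->G->refl->F->L'->A->R'->A->plug->A
Char 8 ('D'): step: R->6, L=5; D->plug->D->R->F->L->A->refl->H->L'->B->R'->C->plug->C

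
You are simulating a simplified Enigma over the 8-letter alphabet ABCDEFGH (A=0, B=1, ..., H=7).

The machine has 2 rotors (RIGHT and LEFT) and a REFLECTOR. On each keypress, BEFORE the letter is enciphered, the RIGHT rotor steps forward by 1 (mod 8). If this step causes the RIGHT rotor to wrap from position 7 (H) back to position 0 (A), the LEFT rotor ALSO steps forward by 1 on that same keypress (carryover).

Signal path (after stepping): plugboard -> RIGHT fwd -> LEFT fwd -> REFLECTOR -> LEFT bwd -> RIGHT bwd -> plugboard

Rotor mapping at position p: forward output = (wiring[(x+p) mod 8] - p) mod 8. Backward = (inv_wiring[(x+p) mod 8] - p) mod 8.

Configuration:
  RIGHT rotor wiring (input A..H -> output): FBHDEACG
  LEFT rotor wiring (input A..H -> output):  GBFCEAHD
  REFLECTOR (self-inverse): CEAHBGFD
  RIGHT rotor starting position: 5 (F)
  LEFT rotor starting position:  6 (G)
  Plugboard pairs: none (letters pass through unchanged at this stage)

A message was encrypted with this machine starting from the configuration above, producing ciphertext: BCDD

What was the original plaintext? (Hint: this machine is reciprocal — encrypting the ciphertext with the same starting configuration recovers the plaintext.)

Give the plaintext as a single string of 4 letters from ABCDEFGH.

Answer: FAAG

Derivation:
Char 1 ('B'): step: R->6, L=6; B->plug->B->R->A->L->B->refl->E->L'->F->R'->F->plug->F
Char 2 ('C'): step: R->7, L=6; C->plug->C->R->C->L->A->refl->C->L'->H->R'->A->plug->A
Char 3 ('D'): step: R->0, L->7 (L advanced); D->plug->D->R->D->L->G->refl->F->L'->F->R'->A->plug->A
Char 4 ('D'): step: R->1, L=7; D->plug->D->R->D->L->G->refl->F->L'->F->R'->G->plug->G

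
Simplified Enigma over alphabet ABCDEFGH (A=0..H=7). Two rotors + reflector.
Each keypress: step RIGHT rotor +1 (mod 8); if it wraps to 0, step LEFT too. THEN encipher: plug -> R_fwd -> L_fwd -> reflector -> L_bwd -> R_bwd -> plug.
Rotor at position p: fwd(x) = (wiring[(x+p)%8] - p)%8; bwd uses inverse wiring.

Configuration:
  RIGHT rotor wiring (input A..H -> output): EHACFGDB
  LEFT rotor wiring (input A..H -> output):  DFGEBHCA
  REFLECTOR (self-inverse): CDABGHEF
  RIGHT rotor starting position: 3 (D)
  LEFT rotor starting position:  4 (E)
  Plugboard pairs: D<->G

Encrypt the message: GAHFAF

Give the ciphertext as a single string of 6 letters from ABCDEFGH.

Char 1 ('G'): step: R->4, L=4; G->plug->D->R->F->L->B->refl->D->L'->B->R'->A->plug->A
Char 2 ('A'): step: R->5, L=4; A->plug->A->R->B->L->D->refl->B->L'->F->R'->G->plug->D
Char 3 ('H'): step: R->6, L=4; H->plug->H->R->A->L->F->refl->H->L'->E->R'->F->plug->F
Char 4 ('F'): step: R->7, L=4; F->plug->F->R->G->L->C->refl->A->L'->H->R'->G->plug->D
Char 5 ('A'): step: R->0, L->5 (L advanced); A->plug->A->R->E->L->A->refl->C->L'->A->R'->C->plug->C
Char 6 ('F'): step: R->1, L=5; F->plug->F->R->C->L->D->refl->B->L'->F->R'->E->plug->E

Answer: ADFDCE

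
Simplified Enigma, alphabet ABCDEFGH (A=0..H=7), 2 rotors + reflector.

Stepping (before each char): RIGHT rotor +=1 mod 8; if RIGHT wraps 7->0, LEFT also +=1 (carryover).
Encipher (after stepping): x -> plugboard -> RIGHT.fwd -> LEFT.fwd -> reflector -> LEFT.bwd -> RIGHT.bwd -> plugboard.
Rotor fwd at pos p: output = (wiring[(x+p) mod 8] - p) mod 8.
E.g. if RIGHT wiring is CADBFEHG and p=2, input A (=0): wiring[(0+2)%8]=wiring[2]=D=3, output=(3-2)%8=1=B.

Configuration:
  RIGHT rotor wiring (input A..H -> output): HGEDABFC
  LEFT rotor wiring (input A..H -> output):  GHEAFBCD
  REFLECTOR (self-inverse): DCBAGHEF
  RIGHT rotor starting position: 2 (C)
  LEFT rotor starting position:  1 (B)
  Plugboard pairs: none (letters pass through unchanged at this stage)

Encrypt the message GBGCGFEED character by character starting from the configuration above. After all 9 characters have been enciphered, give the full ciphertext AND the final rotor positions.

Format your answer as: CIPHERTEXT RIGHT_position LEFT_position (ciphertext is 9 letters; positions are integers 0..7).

Answer: ADCBCBADF 3 2

Derivation:
Char 1 ('G'): step: R->3, L=1; G->plug->G->R->D->L->E->refl->G->L'->A->R'->A->plug->A
Char 2 ('B'): step: R->4, L=1; B->plug->B->R->F->L->B->refl->C->L'->G->R'->D->plug->D
Char 3 ('G'): step: R->5, L=1; G->plug->G->R->G->L->C->refl->B->L'->F->R'->C->plug->C
Char 4 ('C'): step: R->6, L=1; C->plug->C->R->B->L->D->refl->A->L'->E->R'->B->plug->B
Char 5 ('G'): step: R->7, L=1; G->plug->G->R->C->L->H->refl->F->L'->H->R'->C->plug->C
Char 6 ('F'): step: R->0, L->2 (L advanced); F->plug->F->R->B->L->G->refl->E->L'->G->R'->B->plug->B
Char 7 ('E'): step: R->1, L=2; E->plug->E->R->A->L->C->refl->B->L'->F->R'->A->plug->A
Char 8 ('E'): step: R->2, L=2; E->plug->E->R->D->L->H->refl->F->L'->H->R'->D->plug->D
Char 9 ('D'): step: R->3, L=2; D->plug->D->R->C->L->D->refl->A->L'->E->R'->F->plug->F
Final: ciphertext=ADCBCBADF, RIGHT=3, LEFT=2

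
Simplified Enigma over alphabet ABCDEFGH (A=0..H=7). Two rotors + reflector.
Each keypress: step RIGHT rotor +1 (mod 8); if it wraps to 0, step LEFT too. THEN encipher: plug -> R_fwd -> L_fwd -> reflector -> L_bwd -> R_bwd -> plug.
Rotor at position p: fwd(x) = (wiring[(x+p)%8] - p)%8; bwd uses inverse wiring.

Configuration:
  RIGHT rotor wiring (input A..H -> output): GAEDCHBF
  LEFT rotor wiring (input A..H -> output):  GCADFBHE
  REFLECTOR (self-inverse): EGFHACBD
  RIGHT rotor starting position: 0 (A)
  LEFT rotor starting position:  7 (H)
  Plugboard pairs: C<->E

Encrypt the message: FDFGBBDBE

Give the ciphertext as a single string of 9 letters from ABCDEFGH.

Answer: CFGAFGFHA

Derivation:
Char 1 ('F'): step: R->1, L=7; F->plug->F->R->A->L->F->refl->C->L'->G->R'->E->plug->C
Char 2 ('D'): step: R->2, L=7; D->plug->D->R->F->L->G->refl->B->L'->D->R'->F->plug->F
Char 3 ('F'): step: R->3, L=7; F->plug->F->R->D->L->B->refl->G->L'->F->R'->G->plug->G
Char 4 ('G'): step: R->4, L=7; G->plug->G->R->A->L->F->refl->C->L'->G->R'->A->plug->A
Char 5 ('B'): step: R->5, L=7; B->plug->B->R->E->L->E->refl->A->L'->H->R'->F->plug->F
Char 6 ('B'): step: R->6, L=7; B->plug->B->R->H->L->A->refl->E->L'->E->R'->G->plug->G
Char 7 ('D'): step: R->7, L=7; D->plug->D->R->F->L->G->refl->B->L'->D->R'->F->plug->F
Char 8 ('B'): step: R->0, L->0 (L advanced); B->plug->B->R->A->L->G->refl->B->L'->F->R'->H->plug->H
Char 9 ('E'): step: R->1, L=0; E->plug->C->R->C->L->A->refl->E->L'->H->R'->A->plug->A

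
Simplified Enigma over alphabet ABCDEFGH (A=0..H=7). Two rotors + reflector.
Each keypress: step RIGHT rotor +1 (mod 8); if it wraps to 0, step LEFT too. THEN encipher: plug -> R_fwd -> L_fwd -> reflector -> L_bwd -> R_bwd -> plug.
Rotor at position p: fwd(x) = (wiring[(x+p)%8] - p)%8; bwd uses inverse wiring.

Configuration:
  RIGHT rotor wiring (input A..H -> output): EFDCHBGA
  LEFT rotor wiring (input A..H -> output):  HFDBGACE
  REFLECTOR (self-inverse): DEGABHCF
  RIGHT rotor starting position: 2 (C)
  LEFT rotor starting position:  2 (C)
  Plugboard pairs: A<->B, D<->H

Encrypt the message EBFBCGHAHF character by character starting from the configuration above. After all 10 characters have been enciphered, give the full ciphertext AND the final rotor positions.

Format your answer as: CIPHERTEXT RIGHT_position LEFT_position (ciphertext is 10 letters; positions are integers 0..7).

Char 1 ('E'): step: R->3, L=2; E->plug->E->R->F->L->C->refl->G->L'->D->R'->D->plug->H
Char 2 ('B'): step: R->4, L=2; B->plug->A->R->D->L->G->refl->C->L'->F->R'->B->plug->A
Char 3 ('F'): step: R->5, L=2; F->plug->F->R->G->L->F->refl->H->L'->B->R'->B->plug->A
Char 4 ('B'): step: R->6, L=2; B->plug->A->R->A->L->B->refl->E->L'->C->R'->B->plug->A
Char 5 ('C'): step: R->7, L=2; C->plug->C->R->G->L->F->refl->H->L'->B->R'->A->plug->B
Char 6 ('G'): step: R->0, L->3 (L advanced); G->plug->G->R->G->L->C->refl->G->L'->A->R'->H->plug->D
Char 7 ('H'): step: R->1, L=3; H->plug->D->R->G->L->C->refl->G->L'->A->R'->E->plug->E
Char 8 ('A'): step: R->2, L=3; A->plug->B->R->A->L->G->refl->C->L'->G->R'->F->plug->F
Char 9 ('H'): step: R->3, L=3; H->plug->D->R->D->L->H->refl->F->L'->C->R'->G->plug->G
Char 10 ('F'): step: R->4, L=3; F->plug->F->R->B->L->D->refl->A->L'->H->R'->G->plug->G
Final: ciphertext=HAAABDEFGG, RIGHT=4, LEFT=3

Answer: HAAABDEFGG 4 3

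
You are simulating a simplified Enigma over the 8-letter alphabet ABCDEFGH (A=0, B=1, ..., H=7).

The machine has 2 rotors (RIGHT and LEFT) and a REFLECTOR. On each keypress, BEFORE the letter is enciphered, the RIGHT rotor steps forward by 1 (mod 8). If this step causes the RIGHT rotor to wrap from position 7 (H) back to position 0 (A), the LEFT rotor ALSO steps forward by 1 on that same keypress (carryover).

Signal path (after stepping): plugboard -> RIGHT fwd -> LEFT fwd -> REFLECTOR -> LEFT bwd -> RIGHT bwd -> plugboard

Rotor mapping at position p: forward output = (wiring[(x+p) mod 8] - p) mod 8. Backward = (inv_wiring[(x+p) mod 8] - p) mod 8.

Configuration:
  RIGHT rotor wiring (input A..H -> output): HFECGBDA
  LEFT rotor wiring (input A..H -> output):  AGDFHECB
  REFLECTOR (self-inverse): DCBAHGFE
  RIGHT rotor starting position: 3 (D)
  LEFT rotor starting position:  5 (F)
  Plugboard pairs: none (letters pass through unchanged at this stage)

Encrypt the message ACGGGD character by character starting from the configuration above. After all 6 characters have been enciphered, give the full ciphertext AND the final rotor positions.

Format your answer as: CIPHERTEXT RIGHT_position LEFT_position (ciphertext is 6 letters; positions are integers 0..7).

Char 1 ('A'): step: R->4, L=5; A->plug->A->R->C->L->E->refl->H->L'->A->R'->G->plug->G
Char 2 ('C'): step: R->5, L=5; C->plug->C->R->D->L->D->refl->A->L'->G->R'->B->plug->B
Char 3 ('G'): step: R->6, L=5; G->plug->G->R->A->L->H->refl->E->L'->C->R'->B->plug->B
Char 4 ('G'): step: R->7, L=5; G->plug->G->R->C->L->E->refl->H->L'->A->R'->B->plug->B
Char 5 ('G'): step: R->0, L->6 (L advanced); G->plug->G->R->D->L->A->refl->D->L'->B->R'->F->plug->F
Char 6 ('D'): step: R->1, L=6; D->plug->D->R->F->L->H->refl->E->L'->A->R'->E->plug->E
Final: ciphertext=GBBBFE, RIGHT=1, LEFT=6

Answer: GBBBFE 1 6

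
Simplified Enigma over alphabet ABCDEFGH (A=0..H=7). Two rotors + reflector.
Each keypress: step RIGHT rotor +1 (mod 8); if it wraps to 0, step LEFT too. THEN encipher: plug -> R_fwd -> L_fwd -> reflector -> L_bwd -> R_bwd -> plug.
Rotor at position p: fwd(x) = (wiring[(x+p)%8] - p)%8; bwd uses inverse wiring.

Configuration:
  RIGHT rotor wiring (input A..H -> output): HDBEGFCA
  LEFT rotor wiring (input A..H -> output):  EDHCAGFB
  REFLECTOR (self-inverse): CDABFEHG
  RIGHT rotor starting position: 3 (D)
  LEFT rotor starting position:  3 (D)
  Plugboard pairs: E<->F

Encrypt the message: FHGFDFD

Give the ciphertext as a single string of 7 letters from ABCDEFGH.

Char 1 ('F'): step: R->4, L=3; F->plug->E->R->D->L->C->refl->A->L'->G->R'->C->plug->C
Char 2 ('H'): step: R->5, L=3; H->plug->H->R->B->L->F->refl->E->L'->H->R'->G->plug->G
Char 3 ('G'): step: R->6, L=3; G->plug->G->R->A->L->H->refl->G->L'->E->R'->A->plug->A
Char 4 ('F'): step: R->7, L=3; F->plug->E->R->F->L->B->refl->D->L'->C->R'->D->plug->D
Char 5 ('D'): step: R->0, L->4 (L advanced); D->plug->D->R->E->L->A->refl->C->L'->B->R'->C->plug->C
Char 6 ('F'): step: R->1, L=4; F->plug->E->R->E->L->A->refl->C->L'->B->R'->F->plug->E
Char 7 ('D'): step: R->2, L=4; D->plug->D->R->D->L->F->refl->E->L'->A->R'->E->plug->F

Answer: CGADCEF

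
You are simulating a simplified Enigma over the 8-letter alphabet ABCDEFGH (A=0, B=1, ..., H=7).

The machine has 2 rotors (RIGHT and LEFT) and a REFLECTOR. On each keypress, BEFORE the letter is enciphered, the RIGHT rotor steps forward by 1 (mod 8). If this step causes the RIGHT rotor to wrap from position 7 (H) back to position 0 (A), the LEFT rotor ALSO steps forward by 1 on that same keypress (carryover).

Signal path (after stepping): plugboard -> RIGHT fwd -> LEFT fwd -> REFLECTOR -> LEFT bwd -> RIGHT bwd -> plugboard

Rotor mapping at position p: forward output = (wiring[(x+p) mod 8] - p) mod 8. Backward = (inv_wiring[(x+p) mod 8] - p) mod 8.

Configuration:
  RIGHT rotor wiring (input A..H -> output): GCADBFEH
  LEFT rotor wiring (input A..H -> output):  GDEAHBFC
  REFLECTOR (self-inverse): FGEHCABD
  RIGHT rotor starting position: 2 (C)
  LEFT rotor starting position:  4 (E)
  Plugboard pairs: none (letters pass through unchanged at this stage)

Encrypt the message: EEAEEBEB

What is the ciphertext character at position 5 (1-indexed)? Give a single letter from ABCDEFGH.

Char 1 ('E'): step: R->3, L=4; E->plug->E->R->E->L->C->refl->E->L'->H->R'->G->plug->G
Char 2 ('E'): step: R->4, L=4; E->plug->E->R->C->L->B->refl->G->L'->D->R'->D->plug->D
Char 3 ('A'): step: R->5, L=4; A->plug->A->R->A->L->D->refl->H->L'->F->R'->E->plug->E
Char 4 ('E'): step: R->6, L=4; E->plug->E->R->C->L->B->refl->G->L'->D->R'->G->plug->G
Char 5 ('E'): step: R->7, L=4; E->plug->E->R->E->L->C->refl->E->L'->H->R'->B->plug->B

B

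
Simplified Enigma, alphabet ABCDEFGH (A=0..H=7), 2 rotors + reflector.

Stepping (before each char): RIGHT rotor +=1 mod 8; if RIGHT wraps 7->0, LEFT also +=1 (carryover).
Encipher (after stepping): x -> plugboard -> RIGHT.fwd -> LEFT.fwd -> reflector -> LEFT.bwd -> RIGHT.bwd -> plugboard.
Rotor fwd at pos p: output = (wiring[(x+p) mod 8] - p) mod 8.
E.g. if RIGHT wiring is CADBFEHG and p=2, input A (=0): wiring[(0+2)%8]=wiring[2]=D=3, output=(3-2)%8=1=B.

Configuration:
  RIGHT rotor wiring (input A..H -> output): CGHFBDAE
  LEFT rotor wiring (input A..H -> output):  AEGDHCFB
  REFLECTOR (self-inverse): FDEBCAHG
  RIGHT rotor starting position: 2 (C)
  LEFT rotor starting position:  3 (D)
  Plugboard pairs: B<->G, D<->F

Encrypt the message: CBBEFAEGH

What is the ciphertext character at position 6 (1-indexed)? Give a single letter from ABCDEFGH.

Char 1 ('C'): step: R->3, L=3; C->plug->C->R->A->L->A->refl->F->L'->F->R'->D->plug->F
Char 2 ('B'): step: R->4, L=3; B->plug->G->R->D->L->C->refl->E->L'->B->R'->H->plug->H
Char 3 ('B'): step: R->5, L=3; B->plug->G->R->A->L->A->refl->F->L'->F->R'->D->plug->F
Char 4 ('E'): step: R->6, L=3; E->plug->E->R->B->L->E->refl->C->L'->D->R'->G->plug->B
Char 5 ('F'): step: R->7, L=3; F->plug->D->R->A->L->A->refl->F->L'->F->R'->A->plug->A
Char 6 ('A'): step: R->0, L->4 (L advanced); A->plug->A->R->C->L->B->refl->D->L'->A->R'->G->plug->B

B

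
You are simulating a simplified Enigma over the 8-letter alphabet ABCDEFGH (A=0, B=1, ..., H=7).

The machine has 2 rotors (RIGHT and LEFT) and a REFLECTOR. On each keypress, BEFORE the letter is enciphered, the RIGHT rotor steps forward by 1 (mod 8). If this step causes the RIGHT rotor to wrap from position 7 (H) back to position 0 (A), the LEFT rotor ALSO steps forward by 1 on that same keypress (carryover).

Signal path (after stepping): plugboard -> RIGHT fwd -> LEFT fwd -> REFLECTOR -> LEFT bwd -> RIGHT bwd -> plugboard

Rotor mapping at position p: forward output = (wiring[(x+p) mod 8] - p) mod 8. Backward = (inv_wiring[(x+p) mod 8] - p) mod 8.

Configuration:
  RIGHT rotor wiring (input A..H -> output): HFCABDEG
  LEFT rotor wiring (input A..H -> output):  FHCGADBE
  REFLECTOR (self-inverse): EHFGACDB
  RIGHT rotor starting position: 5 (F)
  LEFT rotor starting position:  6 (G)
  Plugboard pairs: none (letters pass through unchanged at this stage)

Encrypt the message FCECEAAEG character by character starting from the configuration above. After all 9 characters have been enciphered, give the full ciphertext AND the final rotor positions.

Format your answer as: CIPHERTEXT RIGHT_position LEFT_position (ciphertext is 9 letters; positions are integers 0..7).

Answer: GAFDBFHBC 6 7

Derivation:
Char 1 ('F'): step: R->6, L=6; F->plug->F->R->C->L->H->refl->B->L'->D->R'->G->plug->G
Char 2 ('C'): step: R->7, L=6; C->plug->C->R->G->L->C->refl->F->L'->H->R'->A->plug->A
Char 3 ('E'): step: R->0, L->7 (L advanced); E->plug->E->R->B->L->G->refl->D->L'->D->R'->F->plug->F
Char 4 ('C'): step: R->1, L=7; C->plug->C->R->H->L->C->refl->F->L'->A->R'->D->plug->D
Char 5 ('E'): step: R->2, L=7; E->plug->E->R->C->L->A->refl->E->L'->G->R'->B->plug->B
Char 6 ('A'): step: R->3, L=7; A->plug->A->R->F->L->B->refl->H->L'->E->R'->F->plug->F
Char 7 ('A'): step: R->4, L=7; A->plug->A->R->F->L->B->refl->H->L'->E->R'->H->plug->H
Char 8 ('E'): step: R->5, L=7; E->plug->E->R->A->L->F->refl->C->L'->H->R'->B->plug->B
Char 9 ('G'): step: R->6, L=7; G->plug->G->R->D->L->D->refl->G->L'->B->R'->C->plug->C
Final: ciphertext=GAFDBFHBC, RIGHT=6, LEFT=7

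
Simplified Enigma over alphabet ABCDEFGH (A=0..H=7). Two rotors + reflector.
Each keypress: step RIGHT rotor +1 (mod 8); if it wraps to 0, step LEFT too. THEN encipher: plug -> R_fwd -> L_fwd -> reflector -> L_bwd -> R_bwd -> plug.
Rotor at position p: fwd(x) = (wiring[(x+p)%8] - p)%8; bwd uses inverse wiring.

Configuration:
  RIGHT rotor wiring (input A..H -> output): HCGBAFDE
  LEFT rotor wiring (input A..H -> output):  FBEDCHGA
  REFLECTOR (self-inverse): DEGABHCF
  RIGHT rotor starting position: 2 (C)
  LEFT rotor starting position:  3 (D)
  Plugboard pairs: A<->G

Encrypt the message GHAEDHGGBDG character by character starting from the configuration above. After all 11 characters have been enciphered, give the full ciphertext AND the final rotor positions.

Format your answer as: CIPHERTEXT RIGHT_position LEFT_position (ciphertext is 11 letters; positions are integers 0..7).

Answer: BFFFEAHDAAD 5 4

Derivation:
Char 1 ('G'): step: R->3, L=3; G->plug->A->R->G->L->G->refl->C->L'->F->R'->B->plug->B
Char 2 ('H'): step: R->4, L=3; H->plug->H->R->F->L->C->refl->G->L'->G->R'->F->plug->F
Char 3 ('A'): step: R->5, L=3; A->plug->G->R->E->L->F->refl->H->L'->B->R'->F->plug->F
Char 4 ('E'): step: R->6, L=3; E->plug->E->R->A->L->A->refl->D->L'->D->R'->F->plug->F
Char 5 ('D'): step: R->7, L=3; D->plug->D->R->H->L->B->refl->E->L'->C->R'->E->plug->E
Char 6 ('H'): step: R->0, L->4 (L advanced); H->plug->H->R->E->L->B->refl->E->L'->D->R'->G->plug->A
Char 7 ('G'): step: R->1, L=4; G->plug->A->R->B->L->D->refl->A->L'->G->R'->H->plug->H
Char 8 ('G'): step: R->2, L=4; G->plug->A->R->E->L->B->refl->E->L'->D->R'->D->plug->D
Char 9 ('B'): step: R->3, L=4; B->plug->B->R->F->L->F->refl->H->L'->H->R'->G->plug->A
Char 10 ('D'): step: R->4, L=4; D->plug->D->R->A->L->G->refl->C->L'->C->R'->G->plug->A
Char 11 ('G'): step: R->5, L=4; G->plug->A->R->A->L->G->refl->C->L'->C->R'->D->plug->D
Final: ciphertext=BFFFEAHDAAD, RIGHT=5, LEFT=4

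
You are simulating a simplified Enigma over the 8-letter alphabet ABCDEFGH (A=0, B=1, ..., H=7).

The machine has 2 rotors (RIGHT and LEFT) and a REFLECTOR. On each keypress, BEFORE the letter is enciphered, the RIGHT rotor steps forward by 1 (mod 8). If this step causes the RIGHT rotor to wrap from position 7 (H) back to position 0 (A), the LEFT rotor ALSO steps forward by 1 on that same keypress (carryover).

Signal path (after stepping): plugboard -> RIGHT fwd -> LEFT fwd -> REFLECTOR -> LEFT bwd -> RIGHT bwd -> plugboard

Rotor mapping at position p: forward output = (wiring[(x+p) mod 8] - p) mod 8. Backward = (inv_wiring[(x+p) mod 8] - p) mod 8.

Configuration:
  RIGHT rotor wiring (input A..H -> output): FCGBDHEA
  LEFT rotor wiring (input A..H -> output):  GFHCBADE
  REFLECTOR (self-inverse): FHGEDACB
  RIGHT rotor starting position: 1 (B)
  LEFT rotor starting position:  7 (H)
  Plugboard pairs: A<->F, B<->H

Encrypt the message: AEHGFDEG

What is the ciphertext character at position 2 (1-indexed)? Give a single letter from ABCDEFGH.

Char 1 ('A'): step: R->2, L=7; A->plug->F->R->G->L->B->refl->H->L'->B->R'->C->plug->C
Char 2 ('E'): step: R->3, L=7; E->plug->E->R->F->L->C->refl->G->L'->C->R'->F->plug->A

A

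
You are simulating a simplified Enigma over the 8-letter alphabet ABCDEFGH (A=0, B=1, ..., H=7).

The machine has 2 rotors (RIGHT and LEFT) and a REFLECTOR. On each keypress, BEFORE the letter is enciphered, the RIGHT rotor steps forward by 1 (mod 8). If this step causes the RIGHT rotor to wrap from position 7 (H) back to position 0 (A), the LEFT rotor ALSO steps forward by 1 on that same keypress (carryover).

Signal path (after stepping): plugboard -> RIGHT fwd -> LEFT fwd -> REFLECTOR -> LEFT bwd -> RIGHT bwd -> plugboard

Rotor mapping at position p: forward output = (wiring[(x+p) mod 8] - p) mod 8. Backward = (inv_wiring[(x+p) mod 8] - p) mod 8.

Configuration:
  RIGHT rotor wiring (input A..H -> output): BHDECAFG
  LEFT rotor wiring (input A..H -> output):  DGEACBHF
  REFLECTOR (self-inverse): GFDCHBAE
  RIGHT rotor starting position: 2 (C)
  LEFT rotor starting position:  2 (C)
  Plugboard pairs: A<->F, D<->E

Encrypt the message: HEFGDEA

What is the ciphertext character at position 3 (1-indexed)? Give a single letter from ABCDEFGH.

Char 1 ('H'): step: R->3, L=2; H->plug->H->R->A->L->C->refl->D->L'->F->R'->C->plug->C
Char 2 ('E'): step: R->4, L=2; E->plug->D->R->C->L->A->refl->G->L'->B->R'->C->plug->C
Char 3 ('F'): step: R->5, L=2; F->plug->A->R->D->L->H->refl->E->L'->H->R'->G->plug->G

G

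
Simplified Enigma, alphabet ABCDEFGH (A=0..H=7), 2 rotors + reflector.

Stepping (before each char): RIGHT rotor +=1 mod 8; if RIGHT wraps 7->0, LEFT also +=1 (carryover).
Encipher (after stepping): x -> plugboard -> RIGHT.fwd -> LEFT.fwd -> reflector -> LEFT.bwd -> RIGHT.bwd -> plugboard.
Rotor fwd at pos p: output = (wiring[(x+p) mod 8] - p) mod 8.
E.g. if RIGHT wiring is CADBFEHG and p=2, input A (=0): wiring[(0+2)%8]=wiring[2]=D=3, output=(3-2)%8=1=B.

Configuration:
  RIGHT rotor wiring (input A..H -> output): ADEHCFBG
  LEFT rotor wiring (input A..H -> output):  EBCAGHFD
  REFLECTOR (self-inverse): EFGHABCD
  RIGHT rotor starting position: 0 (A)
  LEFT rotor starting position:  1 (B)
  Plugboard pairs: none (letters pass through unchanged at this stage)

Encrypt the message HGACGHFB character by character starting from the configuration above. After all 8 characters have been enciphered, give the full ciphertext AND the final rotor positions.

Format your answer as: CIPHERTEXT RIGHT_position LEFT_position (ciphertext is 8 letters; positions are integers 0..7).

Char 1 ('H'): step: R->1, L=1; H->plug->H->R->H->L->D->refl->H->L'->C->R'->A->plug->A
Char 2 ('G'): step: R->2, L=1; G->plug->G->R->G->L->C->refl->G->L'->E->R'->F->plug->F
Char 3 ('A'): step: R->3, L=1; A->plug->A->R->E->L->G->refl->C->L'->G->R'->D->plug->D
Char 4 ('C'): step: R->4, L=1; C->plug->C->R->F->L->E->refl->A->L'->A->R'->G->plug->G
Char 5 ('G'): step: R->5, L=1; G->plug->G->R->C->L->H->refl->D->L'->H->R'->F->plug->F
Char 6 ('H'): step: R->6, L=1; H->plug->H->R->H->L->D->refl->H->L'->C->R'->C->plug->C
Char 7 ('F'): step: R->7, L=1; F->plug->F->R->D->L->F->refl->B->L'->B->R'->B->plug->B
Char 8 ('B'): step: R->0, L->2 (L advanced); B->plug->B->R->D->L->F->refl->B->L'->F->R'->F->plug->F
Final: ciphertext=AFDGFCBF, RIGHT=0, LEFT=2

Answer: AFDGFCBF 0 2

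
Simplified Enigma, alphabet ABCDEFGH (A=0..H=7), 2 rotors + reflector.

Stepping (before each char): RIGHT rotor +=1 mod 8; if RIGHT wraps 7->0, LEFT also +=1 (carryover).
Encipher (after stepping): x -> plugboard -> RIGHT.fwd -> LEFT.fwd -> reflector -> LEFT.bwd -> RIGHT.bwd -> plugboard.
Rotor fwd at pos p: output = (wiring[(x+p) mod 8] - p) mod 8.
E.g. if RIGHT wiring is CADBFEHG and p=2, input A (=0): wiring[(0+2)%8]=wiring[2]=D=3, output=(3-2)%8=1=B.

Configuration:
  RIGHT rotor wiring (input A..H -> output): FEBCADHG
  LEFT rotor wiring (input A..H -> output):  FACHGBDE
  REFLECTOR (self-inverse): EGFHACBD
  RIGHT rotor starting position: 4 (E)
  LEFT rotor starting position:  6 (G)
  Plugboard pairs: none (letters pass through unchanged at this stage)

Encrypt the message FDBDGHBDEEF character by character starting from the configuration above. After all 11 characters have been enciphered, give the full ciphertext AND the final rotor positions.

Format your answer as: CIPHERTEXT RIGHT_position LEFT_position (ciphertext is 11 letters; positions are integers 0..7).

Answer: AFGCADEEFHD 7 7

Derivation:
Char 1 ('F'): step: R->5, L=6; F->plug->F->R->E->L->E->refl->A->L'->G->R'->A->plug->A
Char 2 ('D'): step: R->6, L=6; D->plug->D->R->G->L->A->refl->E->L'->E->R'->F->plug->F
Char 3 ('B'): step: R->7, L=6; B->plug->B->R->G->L->A->refl->E->L'->E->R'->G->plug->G
Char 4 ('D'): step: R->0, L->7 (L advanced); D->plug->D->R->C->L->B->refl->G->L'->B->R'->C->plug->C
Char 5 ('G'): step: R->1, L=7; G->plug->G->R->F->L->H->refl->D->L'->D->R'->A->plug->A
Char 6 ('H'): step: R->2, L=7; H->plug->H->R->C->L->B->refl->G->L'->B->R'->D->plug->D
Char 7 ('B'): step: R->3, L=7; B->plug->B->R->F->L->H->refl->D->L'->D->R'->E->plug->E
Char 8 ('D'): step: R->4, L=7; D->plug->D->R->C->L->B->refl->G->L'->B->R'->E->plug->E
Char 9 ('E'): step: R->5, L=7; E->plug->E->R->H->L->E->refl->A->L'->E->R'->F->plug->F
Char 10 ('E'): step: R->6, L=7; E->plug->E->R->D->L->D->refl->H->L'->F->R'->H->plug->H
Char 11 ('F'): step: R->7, L=7; F->plug->F->R->B->L->G->refl->B->L'->C->R'->D->plug->D
Final: ciphertext=AFGCADEEFHD, RIGHT=7, LEFT=7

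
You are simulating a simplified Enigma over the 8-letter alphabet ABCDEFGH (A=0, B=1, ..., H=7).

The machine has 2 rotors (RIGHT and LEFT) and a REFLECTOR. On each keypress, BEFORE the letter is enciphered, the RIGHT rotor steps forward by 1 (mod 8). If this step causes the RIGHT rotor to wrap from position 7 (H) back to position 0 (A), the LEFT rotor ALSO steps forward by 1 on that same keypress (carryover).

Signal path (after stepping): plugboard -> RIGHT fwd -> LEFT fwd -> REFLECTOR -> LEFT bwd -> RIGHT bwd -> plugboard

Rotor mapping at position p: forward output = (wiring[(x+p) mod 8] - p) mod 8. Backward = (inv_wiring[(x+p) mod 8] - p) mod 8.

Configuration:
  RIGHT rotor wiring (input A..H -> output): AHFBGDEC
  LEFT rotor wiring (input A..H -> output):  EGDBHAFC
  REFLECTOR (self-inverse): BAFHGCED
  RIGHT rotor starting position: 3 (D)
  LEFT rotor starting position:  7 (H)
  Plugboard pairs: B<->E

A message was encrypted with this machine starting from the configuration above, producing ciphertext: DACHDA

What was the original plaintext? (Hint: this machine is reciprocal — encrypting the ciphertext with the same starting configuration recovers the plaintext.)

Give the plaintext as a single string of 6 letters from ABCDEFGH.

Answer: HCGDAH

Derivation:
Char 1 ('D'): step: R->4, L=7; D->plug->D->R->G->L->B->refl->A->L'->F->R'->H->plug->H
Char 2 ('A'): step: R->5, L=7; A->plug->A->R->G->L->B->refl->A->L'->F->R'->C->plug->C
Char 3 ('C'): step: R->6, L=7; C->plug->C->R->C->L->H->refl->D->L'->A->R'->G->plug->G
Char 4 ('H'): step: R->7, L=7; H->plug->H->R->F->L->A->refl->B->L'->G->R'->D->plug->D
Char 5 ('D'): step: R->0, L->0 (L advanced); D->plug->D->R->B->L->G->refl->E->L'->A->R'->A->plug->A
Char 6 ('A'): step: R->1, L=0; A->plug->A->R->G->L->F->refl->C->L'->H->R'->H->plug->H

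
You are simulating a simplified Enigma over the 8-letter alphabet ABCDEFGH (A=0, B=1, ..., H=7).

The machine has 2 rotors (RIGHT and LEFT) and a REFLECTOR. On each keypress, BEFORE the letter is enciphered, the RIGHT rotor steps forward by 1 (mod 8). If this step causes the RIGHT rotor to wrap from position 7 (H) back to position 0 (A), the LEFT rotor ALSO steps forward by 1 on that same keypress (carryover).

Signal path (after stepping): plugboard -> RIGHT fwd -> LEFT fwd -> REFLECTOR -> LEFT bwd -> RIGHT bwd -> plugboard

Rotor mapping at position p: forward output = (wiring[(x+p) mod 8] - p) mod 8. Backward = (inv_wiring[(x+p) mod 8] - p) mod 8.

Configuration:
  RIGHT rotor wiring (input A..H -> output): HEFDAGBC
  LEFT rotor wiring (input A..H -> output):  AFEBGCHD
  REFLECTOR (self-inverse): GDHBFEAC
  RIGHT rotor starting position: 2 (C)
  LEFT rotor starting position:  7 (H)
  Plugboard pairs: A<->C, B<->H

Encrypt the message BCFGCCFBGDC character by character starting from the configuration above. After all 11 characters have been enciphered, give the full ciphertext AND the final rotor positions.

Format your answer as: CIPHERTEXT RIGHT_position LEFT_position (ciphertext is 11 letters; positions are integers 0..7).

Answer: EABEHDHHBAD 5 0

Derivation:
Char 1 ('B'): step: R->3, L=7; B->plug->H->R->C->L->G->refl->A->L'->H->R'->E->plug->E
Char 2 ('C'): step: R->4, L=7; C->plug->A->R->E->L->C->refl->H->L'->F->R'->C->plug->A
Char 3 ('F'): step: R->5, L=7; F->plug->F->R->A->L->E->refl->F->L'->D->R'->H->plug->B
Char 4 ('G'): step: R->6, L=7; G->plug->G->R->C->L->G->refl->A->L'->H->R'->E->plug->E
Char 5 ('C'): step: R->7, L=7; C->plug->A->R->D->L->F->refl->E->L'->A->R'->B->plug->H
Char 6 ('C'): step: R->0, L->0 (L advanced); C->plug->A->R->H->L->D->refl->B->L'->D->R'->D->plug->D
Char 7 ('F'): step: R->1, L=0; F->plug->F->R->A->L->A->refl->G->L'->E->R'->B->plug->H
Char 8 ('B'): step: R->2, L=0; B->plug->H->R->C->L->E->refl->F->L'->B->R'->B->plug->H
Char 9 ('G'): step: R->3, L=0; G->plug->G->R->B->L->F->refl->E->L'->C->R'->H->plug->B
Char 10 ('D'): step: R->4, L=0; D->plug->D->R->G->L->H->refl->C->L'->F->R'->C->plug->A
Char 11 ('C'): step: R->5, L=0; C->plug->A->R->B->L->F->refl->E->L'->C->R'->D->plug->D
Final: ciphertext=EABEHDHHBAD, RIGHT=5, LEFT=0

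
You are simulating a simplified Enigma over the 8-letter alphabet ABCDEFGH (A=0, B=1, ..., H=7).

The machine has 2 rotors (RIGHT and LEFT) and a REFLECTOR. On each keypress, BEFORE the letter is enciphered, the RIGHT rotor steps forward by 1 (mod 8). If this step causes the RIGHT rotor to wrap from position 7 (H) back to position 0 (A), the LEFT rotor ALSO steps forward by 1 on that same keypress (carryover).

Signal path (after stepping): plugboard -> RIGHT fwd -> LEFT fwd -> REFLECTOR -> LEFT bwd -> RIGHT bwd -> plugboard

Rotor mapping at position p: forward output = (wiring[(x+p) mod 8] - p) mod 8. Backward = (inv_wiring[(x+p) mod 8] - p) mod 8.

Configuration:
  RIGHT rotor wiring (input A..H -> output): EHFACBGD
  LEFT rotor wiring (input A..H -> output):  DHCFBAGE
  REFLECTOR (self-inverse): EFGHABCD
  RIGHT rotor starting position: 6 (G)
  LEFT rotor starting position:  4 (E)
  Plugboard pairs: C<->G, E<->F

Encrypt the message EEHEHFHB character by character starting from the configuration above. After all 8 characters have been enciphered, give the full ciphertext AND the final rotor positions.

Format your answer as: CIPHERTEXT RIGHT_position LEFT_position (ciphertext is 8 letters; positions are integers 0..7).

Answer: FGBHFGBD 6 5

Derivation:
Char 1 ('E'): step: R->7, L=4; E->plug->F->R->D->L->A->refl->E->L'->B->R'->E->plug->F
Char 2 ('E'): step: R->0, L->5 (L advanced); E->plug->F->R->B->L->B->refl->F->L'->F->R'->C->plug->G
Char 3 ('H'): step: R->1, L=5; H->plug->H->R->D->L->G->refl->C->L'->E->R'->B->plug->B
Char 4 ('E'): step: R->2, L=5; E->plug->F->R->B->L->B->refl->F->L'->F->R'->H->plug->H
Char 5 ('H'): step: R->3, L=5; H->plug->H->R->C->L->H->refl->D->L'->A->R'->E->plug->F
Char 6 ('F'): step: R->4, L=5; F->plug->E->R->A->L->D->refl->H->L'->C->R'->C->plug->G
Char 7 ('H'): step: R->5, L=5; H->plug->H->R->F->L->F->refl->B->L'->B->R'->B->plug->B
Char 8 ('B'): step: R->6, L=5; B->plug->B->R->F->L->F->refl->B->L'->B->R'->D->plug->D
Final: ciphertext=FGBHFGBD, RIGHT=6, LEFT=5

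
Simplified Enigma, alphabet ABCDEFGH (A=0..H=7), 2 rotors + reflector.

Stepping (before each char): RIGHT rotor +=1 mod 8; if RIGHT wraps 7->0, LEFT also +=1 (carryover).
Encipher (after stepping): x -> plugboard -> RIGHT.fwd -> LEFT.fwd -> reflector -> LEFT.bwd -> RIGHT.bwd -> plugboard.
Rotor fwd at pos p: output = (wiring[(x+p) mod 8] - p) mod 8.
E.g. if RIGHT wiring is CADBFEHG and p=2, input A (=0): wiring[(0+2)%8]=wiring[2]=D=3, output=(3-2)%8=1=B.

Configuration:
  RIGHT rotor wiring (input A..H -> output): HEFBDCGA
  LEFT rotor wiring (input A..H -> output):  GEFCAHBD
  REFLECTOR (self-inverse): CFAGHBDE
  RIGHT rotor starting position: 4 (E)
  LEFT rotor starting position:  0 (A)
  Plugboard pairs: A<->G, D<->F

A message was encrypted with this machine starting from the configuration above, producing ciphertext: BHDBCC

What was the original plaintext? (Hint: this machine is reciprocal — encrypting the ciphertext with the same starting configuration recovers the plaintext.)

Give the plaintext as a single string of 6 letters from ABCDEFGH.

Char 1 ('B'): step: R->5, L=0; B->plug->B->R->B->L->E->refl->H->L'->F->R'->A->plug->G
Char 2 ('H'): step: R->6, L=0; H->plug->H->R->E->L->A->refl->C->L'->D->R'->F->plug->D
Char 3 ('D'): step: R->7, L=0; D->plug->F->R->E->L->A->refl->C->L'->D->R'->G->plug->A
Char 4 ('B'): step: R->0, L->1 (L advanced); B->plug->B->R->E->L->G->refl->D->L'->A->R'->H->plug->H
Char 5 ('C'): step: R->1, L=1; C->plug->C->R->A->L->D->refl->G->L'->E->R'->B->plug->B
Char 6 ('C'): step: R->2, L=1; C->plug->C->R->B->L->E->refl->H->L'->D->R'->A->plug->G

Answer: GDAHBG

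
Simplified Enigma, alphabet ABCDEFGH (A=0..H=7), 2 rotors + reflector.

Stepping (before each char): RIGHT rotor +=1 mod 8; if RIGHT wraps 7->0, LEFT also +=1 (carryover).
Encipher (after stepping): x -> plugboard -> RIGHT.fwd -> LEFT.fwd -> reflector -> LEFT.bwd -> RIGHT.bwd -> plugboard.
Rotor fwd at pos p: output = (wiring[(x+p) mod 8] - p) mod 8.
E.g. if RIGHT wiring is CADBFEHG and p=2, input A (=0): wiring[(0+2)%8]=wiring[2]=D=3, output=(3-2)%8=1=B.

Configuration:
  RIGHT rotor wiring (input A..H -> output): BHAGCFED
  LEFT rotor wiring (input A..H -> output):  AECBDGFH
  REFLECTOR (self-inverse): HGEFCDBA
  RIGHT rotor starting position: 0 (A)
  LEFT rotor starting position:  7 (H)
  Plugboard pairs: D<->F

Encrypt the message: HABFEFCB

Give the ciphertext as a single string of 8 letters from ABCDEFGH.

Char 1 ('H'): step: R->1, L=7; H->plug->H->R->A->L->A->refl->H->L'->G->R'->A->plug->A
Char 2 ('A'): step: R->2, L=7; A->plug->A->R->G->L->H->refl->A->L'->A->R'->C->plug->C
Char 3 ('B'): step: R->3, L=7; B->plug->B->R->H->L->G->refl->B->L'->B->R'->D->plug->F
Char 4 ('F'): step: R->4, L=7; F->plug->D->R->H->L->G->refl->B->L'->B->R'->B->plug->B
Char 5 ('E'): step: R->5, L=7; E->plug->E->R->C->L->F->refl->D->L'->D->R'->F->plug->D
Char 6 ('F'): step: R->6, L=7; F->plug->D->R->B->L->B->refl->G->L'->H->R'->H->plug->H
Char 7 ('C'): step: R->7, L=7; C->plug->C->R->A->L->A->refl->H->L'->G->R'->G->plug->G
Char 8 ('B'): step: R->0, L->0 (L advanced); B->plug->B->R->H->L->H->refl->A->L'->A->R'->C->plug->C

Answer: ACFBDHGC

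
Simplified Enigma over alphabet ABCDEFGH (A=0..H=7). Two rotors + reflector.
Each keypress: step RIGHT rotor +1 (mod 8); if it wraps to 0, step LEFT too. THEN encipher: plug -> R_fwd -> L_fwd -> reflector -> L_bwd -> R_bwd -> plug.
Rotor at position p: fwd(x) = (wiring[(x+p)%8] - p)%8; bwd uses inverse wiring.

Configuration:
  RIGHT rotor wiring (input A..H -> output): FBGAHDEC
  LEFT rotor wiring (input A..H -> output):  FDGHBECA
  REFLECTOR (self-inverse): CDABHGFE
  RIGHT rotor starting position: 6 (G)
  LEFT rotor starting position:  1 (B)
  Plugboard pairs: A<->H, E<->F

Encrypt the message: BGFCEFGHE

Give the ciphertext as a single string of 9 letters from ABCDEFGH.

Char 1 ('B'): step: R->7, L=1; B->plug->B->R->G->L->H->refl->E->L'->H->R'->D->plug->D
Char 2 ('G'): step: R->0, L->2 (L advanced); G->plug->G->R->E->L->A->refl->C->L'->D->R'->F->plug->E
Char 3 ('F'): step: R->1, L=2; F->plug->E->R->C->L->H->refl->E->L'->A->R'->A->plug->H
Char 4 ('C'): step: R->2, L=2; C->plug->C->R->F->L->G->refl->F->L'->B->R'->D->plug->D
Char 5 ('E'): step: R->3, L=2; E->plug->F->R->C->L->H->refl->E->L'->A->R'->C->plug->C
Char 6 ('F'): step: R->4, L=2; F->plug->E->R->B->L->F->refl->G->L'->F->R'->F->plug->E
Char 7 ('G'): step: R->5, L=2; G->plug->G->R->D->L->C->refl->A->L'->E->R'->E->plug->F
Char 8 ('H'): step: R->6, L=2; H->plug->A->R->G->L->D->refl->B->L'->H->R'->C->plug->C
Char 9 ('E'): step: R->7, L=2; E->plug->F->R->A->L->E->refl->H->L'->C->R'->C->plug->C

Answer: DEHDCEFCC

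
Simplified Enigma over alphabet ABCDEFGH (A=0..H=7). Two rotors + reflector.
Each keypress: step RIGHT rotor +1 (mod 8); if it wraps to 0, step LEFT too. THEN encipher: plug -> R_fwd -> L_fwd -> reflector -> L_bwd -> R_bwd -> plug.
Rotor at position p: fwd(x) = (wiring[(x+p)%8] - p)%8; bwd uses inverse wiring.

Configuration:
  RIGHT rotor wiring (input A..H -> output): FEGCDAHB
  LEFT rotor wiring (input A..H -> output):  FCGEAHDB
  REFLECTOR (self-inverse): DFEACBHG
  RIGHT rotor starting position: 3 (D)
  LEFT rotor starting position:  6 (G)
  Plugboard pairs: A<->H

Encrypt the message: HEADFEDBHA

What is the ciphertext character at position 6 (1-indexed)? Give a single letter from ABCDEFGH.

Char 1 ('H'): step: R->4, L=6; H->plug->A->R->H->L->B->refl->F->L'->A->R'->F->plug->F
Char 2 ('E'): step: R->5, L=6; E->plug->E->R->H->L->B->refl->F->L'->A->R'->D->plug->D
Char 3 ('A'): step: R->6, L=6; A->plug->H->R->C->L->H->refl->G->L'->F->R'->G->plug->G
Char 4 ('D'): step: R->7, L=6; D->plug->D->R->H->L->B->refl->F->L'->A->R'->H->plug->A
Char 5 ('F'): step: R->0, L->7 (L advanced); F->plug->F->R->A->L->C->refl->E->L'->H->R'->G->plug->G
Char 6 ('E'): step: R->1, L=7; E->plug->E->R->H->L->E->refl->C->L'->A->R'->G->plug->G

G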